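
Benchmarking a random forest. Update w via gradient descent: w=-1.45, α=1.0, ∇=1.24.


w_new = w - α·∇
= -1.45 - 1.0·1.24
= -1.45 - 1.24
= -2.69

-2.69


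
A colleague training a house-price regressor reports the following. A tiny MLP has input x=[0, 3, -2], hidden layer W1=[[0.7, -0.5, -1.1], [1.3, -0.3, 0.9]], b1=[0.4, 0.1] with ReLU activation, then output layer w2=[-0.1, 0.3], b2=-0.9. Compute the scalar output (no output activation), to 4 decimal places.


z1[0] = (0.7)·(0) + (-0.5)·(3) + (-1.1)·(-2) + 0.4 = 1.1
z1[1] = (1.3)·(0) + (-0.3)·(3) + (0.9)·(-2) + 0.1 = -2.6
h = ReLU(z1) = [1.1, 0.0]
output = (-0.1)·(1.1) + (0.3)·(0.0) - 0.9 = -1.01

-1.01


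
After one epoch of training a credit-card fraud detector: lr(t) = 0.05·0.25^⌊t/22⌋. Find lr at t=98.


n_drops = ⌊98/22⌋ = 4
lr = 0.05·0.25^4 = 0.05·0.00390625 = 0.0001953125

0.0001953125


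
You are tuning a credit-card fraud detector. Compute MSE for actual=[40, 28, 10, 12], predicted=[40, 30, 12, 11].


Squared errors: (40-40)²=0, (28-30)²=4, (10-12)²=4, (12-11)²=1
Sum = 9
MSE = 9/4 = 9/4

9/4


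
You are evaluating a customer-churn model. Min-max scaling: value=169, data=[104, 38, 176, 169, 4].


min=4, max=176
(169-4)/(176-4) = 165/172 = 0.9593

0.9593


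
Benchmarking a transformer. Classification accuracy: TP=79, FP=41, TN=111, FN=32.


Accuracy = (TP+TN)/(TP+TN+FP+FN)
= (79+111)/(263)
= 190/263 = 72.24%

72.24%


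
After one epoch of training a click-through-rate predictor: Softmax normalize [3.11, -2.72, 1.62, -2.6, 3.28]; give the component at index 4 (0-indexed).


Exponentials: e^3.11=22.421, e^-2.72=0.0659, e^1.62=5.0531, e^-2.6=0.0743, e^3.28=26.5758
Sum = 54.1901
Softmax = [0.4137, 0.0012, 0.0932, 0.0014, 0.4904]
p[4] = 26.5758/54.1901 = 0.4904

0.4904


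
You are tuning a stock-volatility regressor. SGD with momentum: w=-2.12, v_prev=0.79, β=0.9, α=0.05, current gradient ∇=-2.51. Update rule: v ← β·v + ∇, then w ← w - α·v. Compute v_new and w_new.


v_new = 0.9·0.79 - 2.51 = 0.711 - 2.51 = -1.799
w_new = -2.12 - 0.05·-1.799 = -2.12 + 0.08995 = -2.03005

v_new=-1.799, w_new=-2.03005


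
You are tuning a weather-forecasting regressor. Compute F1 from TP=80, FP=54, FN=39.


Precision = 80/134 = 0.597
Recall = 80/119 = 0.6723
F1 = 2·P·R/(P+R) = 2·TP/(2·TP+FP+FN) = 160/(160+54+39) = 160/253 = 0.6324

0.6324


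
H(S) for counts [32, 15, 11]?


Probabilities: [32/58, 15/58, 11/58] ≈ [0.5517, 0.2586, 0.1897]
H = -((32/58)·log₂(32/58) + (15/58)·log₂(15/58) + (11/58)·log₂(11/58))
  = 1.4329 bits

1.4329 bits


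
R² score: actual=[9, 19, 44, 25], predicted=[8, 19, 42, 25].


ȳ = 24.25
SS_res = Σ(y-ŷ)² = 5
SS_tot = Σ(y-ȳ)² = 650.75
R² = 1 - SS_res/SS_tot = 1 - 0.0077 = 0.9923

0.9923


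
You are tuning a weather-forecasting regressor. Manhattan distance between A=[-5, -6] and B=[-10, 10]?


d = |-5+ 10| + |-6-10|
  = 5 + 16
  = 21

21


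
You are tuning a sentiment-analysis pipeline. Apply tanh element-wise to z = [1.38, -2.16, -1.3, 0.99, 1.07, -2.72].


tanh(1.38) = 0.881
tanh(-2.16) = -0.9737
tanh(-1.3) = -0.8617
tanh(0.99) = 0.7574
tanh(1.07) = 0.7895
tanh(-2.72) = -0.9914
result = [0.881, -0.9737, -0.8617, 0.7574, 0.7895, -0.9914]

[0.881, -0.9737, -0.8617, 0.7574, 0.7895, -0.9914]


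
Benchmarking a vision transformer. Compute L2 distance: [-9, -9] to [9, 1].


d = √((-9-9)² + (-9-1)²)
  = √(324 + 100)
  = √424 = 20.5913

20.5913


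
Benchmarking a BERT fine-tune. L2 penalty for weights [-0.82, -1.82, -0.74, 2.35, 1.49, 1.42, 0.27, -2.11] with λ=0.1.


‖w‖₂² = (-0.82)² + (-1.82)² + (-0.74)² + (2.35)² + (1.49)² + (1.42)² + (0.27)² + (-2.11)²
     = 0.6724 + 3.3124 + 0.5476 + 5.5225 + 2.2201 + 2.0164 + 0.0729 + 4.4521
     = 18.8164
λ·‖w‖₂² = 0.1·18.8164 = 1.88164

1.88164


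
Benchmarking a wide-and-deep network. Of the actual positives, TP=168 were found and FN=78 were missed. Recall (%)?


Recall = TP/(TP+FN)
= 168/(168+78)
= 168/246 = 68.29%

68.29%


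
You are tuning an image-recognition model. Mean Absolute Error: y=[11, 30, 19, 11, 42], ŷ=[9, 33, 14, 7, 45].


Absolute errors: |11-9|=2, |30-33|=3, |19-14|=5, |11-7|=4, |42-45|=3
Sum = 17
MAE = 17/5 = 17/5

17/5


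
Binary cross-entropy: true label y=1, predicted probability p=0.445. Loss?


BCE = -[y·ln(p) + (1-y)·ln(1-p)]
= -1·ln(0.445) - 0
= -ln(0.445) = 0.8097

0.8097


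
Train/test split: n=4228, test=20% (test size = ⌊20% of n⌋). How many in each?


Test = ⌊4228·20/100⌋ = 845
Train = 4228 - 845 = 3383

Train: 3383, Test: 845


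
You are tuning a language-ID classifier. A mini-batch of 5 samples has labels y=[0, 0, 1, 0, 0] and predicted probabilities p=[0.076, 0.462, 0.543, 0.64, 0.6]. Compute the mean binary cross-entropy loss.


L[0] = -ln(1-0.076) = -ln(0.924) = 0.079
L[1] = -ln(1-0.462) = -ln(0.538) = 0.6199
L[2] = -ln(0.543) = 0.6106
L[3] = -ln(1-0.64) = -ln(0.36) = 1.0217
L[4] = -ln(1-0.6) = -ln(0.4) = 0.9163
mean = (0.079 + 0.6199 + 0.6106 + 1.0217 + 0.9163)/5 = 0.6495

0.6495


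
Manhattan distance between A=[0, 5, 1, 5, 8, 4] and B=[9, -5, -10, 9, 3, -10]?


d = |0-9| + |5+ 5| + |1+ 10| + |5-9| + |8-3| + |4+ 10|
  = 9 + 10 + 11 + 4 + 5 + 14
  = 53

53


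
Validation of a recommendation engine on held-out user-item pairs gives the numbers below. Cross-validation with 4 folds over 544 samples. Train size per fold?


Fold size = 544/4 = 136
Training per fold = 544 - 136 = 408

408


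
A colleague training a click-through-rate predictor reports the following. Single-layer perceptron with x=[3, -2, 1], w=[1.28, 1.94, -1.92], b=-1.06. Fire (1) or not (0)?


z = (3)·(1.28) + (-2)·(1.94) + (1)·(-1.92) - 1.06
  = -3.02
step(z) = 0 (z<0)

0


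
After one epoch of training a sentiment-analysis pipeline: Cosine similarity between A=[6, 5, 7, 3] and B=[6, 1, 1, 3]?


A·B = 6·6 + 5·1 + 7·1 + 3·3 = 57
‖A‖ = √119 = 10.9087, ‖B‖ = √47 = 6.8557
cos = 57/(√119·√47) = 57/√5593 = 0.7622

0.7622


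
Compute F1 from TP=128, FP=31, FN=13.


Precision = 128/159 = 0.805
Recall = 128/141 = 0.9078
F1 = 2·P·R/(P+R) = 2·TP/(2·TP+FP+FN) = 256/(256+31+13) = 256/300 = 0.8533

0.8533


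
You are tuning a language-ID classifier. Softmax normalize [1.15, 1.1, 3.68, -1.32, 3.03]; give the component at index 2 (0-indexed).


Exponentials: e^1.15=3.1582, e^1.1=3.0042, e^3.68=39.6464, e^-1.32=0.2671, e^3.03=20.6972
Sum = 66.7731
Softmax = [0.0473, 0.045, 0.5937, 0.004, 0.31]
p[2] = 39.6464/66.7731 = 0.5937

0.5937


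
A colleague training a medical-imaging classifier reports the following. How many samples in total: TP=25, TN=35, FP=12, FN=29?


Total = TP + TN + FP + FN
= 25 + 35 + 12 + 29
= 101
(Predicted positive: 37, predicted negative: 64)

101


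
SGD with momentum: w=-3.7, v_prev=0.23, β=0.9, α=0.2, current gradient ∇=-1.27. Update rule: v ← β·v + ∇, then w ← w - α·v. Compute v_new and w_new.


v_new = 0.9·0.23 - 1.27 = 0.207 - 1.27 = -1.063
w_new = -3.7 - 0.2·-1.063 = -3.7 + 0.2126 = -3.4874

v_new=-1.063, w_new=-3.4874


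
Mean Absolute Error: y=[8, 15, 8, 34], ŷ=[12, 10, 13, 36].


Absolute errors: |8-12|=4, |15-10|=5, |8-13|=5, |34-36|=2
Sum = 16
MAE = 16/4 = 4

4


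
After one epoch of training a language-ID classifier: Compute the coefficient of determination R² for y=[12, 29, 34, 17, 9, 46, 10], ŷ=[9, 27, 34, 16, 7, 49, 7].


ȳ = 22.4286
SS_res = Σ(y-ŷ)² = 36
SS_tot = Σ(y-ȳ)² = 1205.71
R² = 1 - SS_res/SS_tot = 1 - 0.0299 = 0.9701

0.9701


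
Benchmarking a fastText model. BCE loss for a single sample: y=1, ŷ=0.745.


BCE = -[y·ln(p) + (1-y)·ln(1-p)]
= -1·ln(0.745) - 0
= -ln(0.745) = 0.2944

0.2944


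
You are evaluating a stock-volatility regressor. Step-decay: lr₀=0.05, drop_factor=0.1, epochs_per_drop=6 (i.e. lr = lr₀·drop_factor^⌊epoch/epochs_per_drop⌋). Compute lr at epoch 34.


n_drops = ⌊34/6⌋ = 5
lr = 0.05·0.1^5 = 0.05·0.00001 = 0.0000005

0.0000005


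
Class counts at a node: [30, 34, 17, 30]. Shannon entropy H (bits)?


Probabilities: [30/111, 34/111, 17/111, 30/111] ≈ [0.2703, 0.3063, 0.1532, 0.2703]
H = -((30/111)·log₂(30/111) + (34/111)·log₂(34/111) + (17/111)·log₂(17/111) + (30/111)·log₂(30/111))
  = 1.9577 bits

1.9577 bits


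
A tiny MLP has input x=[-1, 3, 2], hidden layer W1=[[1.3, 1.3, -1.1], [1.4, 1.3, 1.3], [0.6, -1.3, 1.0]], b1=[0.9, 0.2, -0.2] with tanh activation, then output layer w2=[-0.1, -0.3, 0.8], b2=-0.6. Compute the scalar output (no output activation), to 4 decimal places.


z1[0] = (1.3)·(-1) + (1.3)·(3) + (-1.1)·(2) + 0.9 = 1.3
z1[1] = (1.4)·(-1) + (1.3)·(3) + (1.3)·(2) + 0.2 = 5.3
z1[2] = (0.6)·(-1) + (-1.3)·(3) + (1.0)·(2) - 0.2 = -2.7
h = tanh(z1) = [0.8617, 1.0, -0.991]
output = (-0.1)·(0.8617) + (-0.3)·(1.0) + (0.8)·(-0.991) - 0.6 = -1.779

-1.779


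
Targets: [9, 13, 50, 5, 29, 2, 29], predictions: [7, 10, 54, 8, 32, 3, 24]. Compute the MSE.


Squared errors: (9-7)²=4, (13-10)²=9, (50-54)²=16, (5-8)²=9, (29-32)²=9, (2-3)²=1, (29-24)²=25
Sum = 73
MSE = 73/7 = 73/7

73/7


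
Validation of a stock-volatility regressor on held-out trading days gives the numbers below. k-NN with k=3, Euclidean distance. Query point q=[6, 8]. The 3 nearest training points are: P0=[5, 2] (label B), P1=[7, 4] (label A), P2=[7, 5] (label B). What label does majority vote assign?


d(q,P0) = 6.0828  (label B)
d(q,P1) = 4.1231  (label A)
d(q,P2) = 3.1623  (label B)
Votes: A=1, B=2
Majority → B

B


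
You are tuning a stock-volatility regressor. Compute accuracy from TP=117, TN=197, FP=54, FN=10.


Accuracy = (TP+TN)/(TP+TN+FP+FN)
= (117+197)/(378)
= 314/378 = 83.07%

83.07%


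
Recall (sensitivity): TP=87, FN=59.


Recall = TP/(TP+FN)
= 87/(87+59)
= 87/146 = 59.59%

59.59%


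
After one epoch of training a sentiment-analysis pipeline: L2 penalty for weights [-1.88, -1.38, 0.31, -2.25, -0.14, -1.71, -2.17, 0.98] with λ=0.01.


‖w‖₂² = (-1.88)² + (-1.38)² + (0.31)² + (-2.25)² + (-0.14)² + (-1.71)² + (-2.17)² + (0.98)²
     = 3.5344 + 1.9044 + 0.0961 + 5.0625 + 0.0196 + 2.9241 + 4.7089 + 0.9604
     = 19.2104
λ·‖w‖₂² = 0.01·19.2104 = 0.192104

0.192104


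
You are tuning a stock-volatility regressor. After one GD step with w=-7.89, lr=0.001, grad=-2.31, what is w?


w_new = w - α·∇
= -7.89 - 0.001·-2.31
= -7.89 + 0.00231
= -7.88769

-7.88769


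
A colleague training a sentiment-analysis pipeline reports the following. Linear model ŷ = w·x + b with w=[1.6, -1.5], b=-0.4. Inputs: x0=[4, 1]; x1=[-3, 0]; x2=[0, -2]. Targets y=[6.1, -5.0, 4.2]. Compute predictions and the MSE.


ŷ0 = (1.6)·(4) + (-1.5)·(1) - 0.4 = 4.5
ŷ1 = (1.6)·(-3) + (-1.5)·(0) - 0.4 = -5.2
ŷ2 = (1.6)·(0) + (-1.5)·(-2) - 0.4 = 2.6
errors² = [2.56, 0.04, 2.56]
MSE = 5.1600/3 = 1.72

1.72


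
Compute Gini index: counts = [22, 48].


Probabilities: [22/70, 48/70] ≈ [0.3143, 0.6857]
Σpᵢ² = (484 + 2304)/70² = 2788/4900
Gini = 1 - Σpᵢ² = 1 - 2788/4900 = 0.431

0.431


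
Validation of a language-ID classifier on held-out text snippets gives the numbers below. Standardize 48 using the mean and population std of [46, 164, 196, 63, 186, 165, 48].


μ = 124, σ = 63.1212
z = (48 - 124)/63.1212 = -1.204

-1.204


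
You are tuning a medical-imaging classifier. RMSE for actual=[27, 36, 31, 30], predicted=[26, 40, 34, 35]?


MSE = 51/4 = 12.75
RMSE = √(51/4) = 3.5707

3.5707


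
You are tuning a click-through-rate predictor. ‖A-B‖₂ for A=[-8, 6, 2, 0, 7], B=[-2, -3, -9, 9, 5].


d = √((-8+ 2)² + (6+ 3)² + (2+ 9)² + (0-9)² + (7-5)²)
  = √(36 + 81 + 121 + 81 + 4)
  = √323 = 17.9722

17.9722


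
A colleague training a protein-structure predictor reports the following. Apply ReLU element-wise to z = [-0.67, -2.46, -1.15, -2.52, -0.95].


ReLU(-0.67) = max(0, -0.67) = 0.0
ReLU(-2.46) = max(0, -2.46) = 0.0
ReLU(-1.15) = max(0, -1.15) = 0.0
ReLU(-2.52) = max(0, -2.52) = 0.0
ReLU(-0.95) = max(0, -0.95) = 0.0
result = [0.0, 0.0, 0.0, 0.0, 0.0]

[0.0, 0.0, 0.0, 0.0, 0.0]


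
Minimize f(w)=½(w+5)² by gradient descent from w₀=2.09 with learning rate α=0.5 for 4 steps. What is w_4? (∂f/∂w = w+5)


step 1: grad = 2.09+5 = 7.09; w = 2.09 - 0.5·(7.09) = -1.455
step 2: grad = -1.455+5 = 3.545; w = -1.455 - 0.5·(3.545) = -3.2275
step 3: grad = -3.2275+5 = 1.7725; w = -3.2275 - 0.5·(1.7725) = -4.11375
step 4: grad = -4.11375+5 = 0.88625; w = -4.11375 - 0.5·(0.88625) = -4.556875

-4.556875


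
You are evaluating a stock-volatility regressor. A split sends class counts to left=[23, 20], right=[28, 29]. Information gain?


Parent = [51, 49], H_parent = 0.9997
H_left = 0.9965 (n=43), H_right = 0.9998 (n=57)
H_children = (43/100)·0.9965 + (57/100)·0.9998 = 0.9984
IG = 0.9997 - 0.9984 = 0.0013

0.0013


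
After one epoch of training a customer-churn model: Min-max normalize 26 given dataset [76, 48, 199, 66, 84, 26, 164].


min=26, max=199
(26-26)/(199-26) = 0/173 = 0.0

0.0


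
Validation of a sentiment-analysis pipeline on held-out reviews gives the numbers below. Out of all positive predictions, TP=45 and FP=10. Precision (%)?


Precision = TP/(TP+FP)
= 45/(45+10)
= 45/55 = 81.82%

81.82%


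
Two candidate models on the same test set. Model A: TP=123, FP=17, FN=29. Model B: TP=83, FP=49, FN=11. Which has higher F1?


Model A: P=123/140=0.8786, R=123/152=0.8092, F1=2PR/(P+R)=2TP/(2TP+FP+FN)=246/292=0.8425
Model B: P=83/132=0.6288, R=83/94=0.883, F1=2PR/(P+R)=2TP/(2TP+FP+FN)=166/226=0.7345
0.8425 > 0.7345 → Model A

Model A


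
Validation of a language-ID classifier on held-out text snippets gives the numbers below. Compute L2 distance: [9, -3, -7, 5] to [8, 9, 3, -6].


d = √((9-8)² + (-3-9)² + (-7-3)² + (5+ 6)²)
  = √(1 + 144 + 100 + 121)
  = √366 = 19.1311

19.1311


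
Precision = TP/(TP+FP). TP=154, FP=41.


Precision = TP/(TP+FP)
= 154/(154+41)
= 154/195 = 78.97%

78.97%


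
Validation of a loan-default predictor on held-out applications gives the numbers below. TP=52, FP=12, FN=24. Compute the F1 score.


Precision = 52/64 = 0.8125
Recall = 52/76 = 0.6842
F1 = 2·P·R/(P+R) = 2·TP/(2·TP+FP+FN) = 104/(104+12+24) = 104/140 = 0.7429

0.7429


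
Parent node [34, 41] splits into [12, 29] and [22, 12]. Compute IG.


Parent = [34, 41], H_parent = 0.9937
H_left = 0.8722 (n=41), H_right = 0.9367 (n=34)
H_children = (41/75)·0.8722 + (34/75)·0.9367 = 0.9014
IG = 0.9937 - 0.9014 = 0.0923

0.0923


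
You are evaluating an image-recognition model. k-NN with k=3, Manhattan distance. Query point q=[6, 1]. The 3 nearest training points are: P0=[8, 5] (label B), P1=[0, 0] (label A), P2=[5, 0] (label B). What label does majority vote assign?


d(q,P0) = 6  (label B)
d(q,P1) = 7  (label A)
d(q,P2) = 2  (label B)
Votes: A=1, B=2
Majority → B

B


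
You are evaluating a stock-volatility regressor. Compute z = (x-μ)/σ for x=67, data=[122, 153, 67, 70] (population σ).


μ = 103, σ = 36.2146
z = (67 - 103)/36.2146 = -0.9941

-0.9941


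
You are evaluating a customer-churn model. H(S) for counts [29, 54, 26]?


Probabilities: [29/109, 54/109, 26/109] ≈ [0.2661, 0.4954, 0.2385]
H = -((29/109)·log₂(29/109) + (54/109)·log₂(54/109) + (26/109)·log₂(26/109))
  = 1.5034 bits

1.5034 bits


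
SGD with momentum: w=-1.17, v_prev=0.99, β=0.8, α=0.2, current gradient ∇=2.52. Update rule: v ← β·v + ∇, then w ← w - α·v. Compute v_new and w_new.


v_new = 0.8·0.99 + 2.52 = 0.792 + 2.52 = 3.312
w_new = -1.17 - 0.2·3.312 = -1.17 - 0.6624 = -1.8324

v_new=3.312, w_new=-1.8324


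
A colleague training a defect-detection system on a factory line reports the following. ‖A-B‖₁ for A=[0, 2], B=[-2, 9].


d = |0+ 2| + |2-9|
  = 2 + 7
  = 9

9


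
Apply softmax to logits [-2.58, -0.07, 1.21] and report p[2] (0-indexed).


Exponentials: e^-2.58=0.0758, e^-0.07=0.9324, e^1.21=3.3535
Sum = 4.3617
Softmax = [0.0174, 0.2138, 0.7689]
p[2] = 3.3535/4.3617 = 0.7689

0.7689


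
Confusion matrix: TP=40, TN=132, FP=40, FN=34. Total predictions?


Total = TP + TN + FP + FN
= 40 + 132 + 40 + 34
= 246
(Predicted positive: 80, predicted negative: 166)

246


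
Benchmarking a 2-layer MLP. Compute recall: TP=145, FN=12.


Recall = TP/(TP+FN)
= 145/(145+12)
= 145/157 = 92.36%

92.36%


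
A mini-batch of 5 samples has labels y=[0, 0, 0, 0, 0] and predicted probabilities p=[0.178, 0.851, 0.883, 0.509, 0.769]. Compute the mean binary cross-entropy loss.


L[0] = -ln(1-0.178) = -ln(0.822) = 0.196
L[1] = -ln(1-0.851) = -ln(0.149) = 1.9038
L[2] = -ln(1-0.883) = -ln(0.117) = 2.1456
L[3] = -ln(1-0.509) = -ln(0.491) = 0.7113
L[4] = -ln(1-0.769) = -ln(0.231) = 1.4653
mean = (0.196 + 1.9038 + 2.1456 + 0.7113 + 1.4653)/5 = 1.2844

1.2844


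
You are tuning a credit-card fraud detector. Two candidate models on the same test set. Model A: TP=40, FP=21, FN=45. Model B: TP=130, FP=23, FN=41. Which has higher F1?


Model A: P=40/61=0.6557, R=40/85=0.4706, F1=2PR/(P+R)=2TP/(2TP+FP+FN)=80/146=0.5479
Model B: P=130/153=0.8497, R=130/171=0.7602, F1=2PR/(P+R)=2TP/(2TP+FP+FN)=260/324=0.8025
0.5479 < 0.8025 → Model B

Model B


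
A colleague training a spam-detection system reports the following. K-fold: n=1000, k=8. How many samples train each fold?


Fold size = 1000/8 = 125
Training per fold = 1000 - 125 = 875

875


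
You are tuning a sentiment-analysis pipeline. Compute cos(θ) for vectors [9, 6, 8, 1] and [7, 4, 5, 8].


A·B = 9·7 + 6·4 + 8·5 + 1·8 = 135
‖A‖ = √182 = 13.4907, ‖B‖ = √154 = 12.4097
cos = 135/(√182·√154) = 135/√28028 = 0.8064

0.8064


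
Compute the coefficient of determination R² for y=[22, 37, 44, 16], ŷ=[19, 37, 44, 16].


ȳ = 29.75
SS_res = Σ(y-ŷ)² = 9
SS_tot = Σ(y-ȳ)² = 504.75
R² = 1 - SS_res/SS_tot = 1 - 0.0178 = 0.9822

0.9822


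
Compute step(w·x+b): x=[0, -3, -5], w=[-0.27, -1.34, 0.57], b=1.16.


z = (0)·(-0.27) + (-3)·(-1.34) + (-5)·(0.57) + 1.16
  = 2.33
step(z) = 1 (z≥0)

1


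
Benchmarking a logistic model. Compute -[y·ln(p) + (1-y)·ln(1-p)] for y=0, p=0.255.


BCE = -[y·ln(p) + (1-y)·ln(1-p)]
= -0 - 1·ln(1-0.255)
= -ln(0.745) = 0.2944

0.2944


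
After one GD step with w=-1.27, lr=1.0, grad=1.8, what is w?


w_new = w - α·∇
= -1.27 - 1.0·1.8
= -1.27 - 1.8
= -3.07

-3.07


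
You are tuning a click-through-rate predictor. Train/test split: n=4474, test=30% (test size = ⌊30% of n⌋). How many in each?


Test = ⌊4474·30/100⌋ = 1342
Train = 4474 - 1342 = 3132

Train: 3132, Test: 1342


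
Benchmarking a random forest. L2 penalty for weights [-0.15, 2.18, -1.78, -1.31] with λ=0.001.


‖w‖₂² = (-0.15)² + (2.18)² + (-1.78)² + (-1.31)²
     = 0.0225 + 4.7524 + 3.1684 + 1.7161
     = 9.6594
λ·‖w‖₂² = 0.001·9.6594 = 0.009659

0.009659


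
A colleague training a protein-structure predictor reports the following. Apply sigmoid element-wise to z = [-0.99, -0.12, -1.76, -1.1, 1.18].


σ(-0.99) = 1/(1+e^0.99) = 0.2709
σ(-0.12) = 1/(1+e^0.12) = 0.47
σ(-1.76) = 1/(1+e^1.76) = 0.1468
σ(-1.1) = 1/(1+e^1.1) = 0.2497
σ(1.18) = 1/(1+e^-1.18) = 0.7649
result = [0.2709, 0.47, 0.1468, 0.2497, 0.7649]

[0.2709, 0.47, 0.1468, 0.2497, 0.7649]


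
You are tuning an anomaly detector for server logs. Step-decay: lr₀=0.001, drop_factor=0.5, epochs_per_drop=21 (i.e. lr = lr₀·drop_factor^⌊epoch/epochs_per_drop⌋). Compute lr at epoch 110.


n_drops = ⌊110/21⌋ = 5
lr = 0.001·0.5^5 = 0.001·0.03125 = 0.00003125

0.00003125


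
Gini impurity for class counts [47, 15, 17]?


Probabilities: [47/79, 15/79, 17/79] ≈ [0.5949, 0.1899, 0.2152]
Σpᵢ² = (2209 + 225 + 289)/79² = 2723/6241
Gini = 1 - Σpᵢ² = 1 - 2723/6241 = 0.5637

0.5637


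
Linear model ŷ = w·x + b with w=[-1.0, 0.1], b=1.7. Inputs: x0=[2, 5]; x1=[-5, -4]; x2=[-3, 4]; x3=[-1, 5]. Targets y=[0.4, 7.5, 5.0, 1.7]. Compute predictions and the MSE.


ŷ0 = (-1.0)·(2) + (0.1)·(5) + 1.7 = 0.2
ŷ1 = (-1.0)·(-5) + (0.1)·(-4) + 1.7 = 6.3
ŷ2 = (-1.0)·(-3) + (0.1)·(4) + 1.7 = 5.1
ŷ3 = (-1.0)·(-1) + (0.1)·(5) + 1.7 = 3.2
errors² = [0.04, 1.44, 0.01, 2.25]
MSE = 3.7400/4 = 0.935

0.935


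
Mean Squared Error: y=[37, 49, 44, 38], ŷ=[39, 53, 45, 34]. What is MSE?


Squared errors: (37-39)²=4, (49-53)²=16, (44-45)²=1, (38-34)²=16
Sum = 37
MSE = 37/4 = 37/4

37/4


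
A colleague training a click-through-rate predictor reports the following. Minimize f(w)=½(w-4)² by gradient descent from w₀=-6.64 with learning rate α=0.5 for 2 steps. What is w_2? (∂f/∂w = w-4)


step 1: grad = -6.64-4 = -10.64; w = -6.64 - 0.5·(-10.64) = -1.32
step 2: grad = -1.32-4 = -5.32; w = -1.32 - 0.5·(-5.32) = 1.34

1.34


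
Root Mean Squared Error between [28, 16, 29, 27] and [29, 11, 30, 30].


MSE = 36/4 = 9
RMSE = √(36/4) = 3.0

3.0


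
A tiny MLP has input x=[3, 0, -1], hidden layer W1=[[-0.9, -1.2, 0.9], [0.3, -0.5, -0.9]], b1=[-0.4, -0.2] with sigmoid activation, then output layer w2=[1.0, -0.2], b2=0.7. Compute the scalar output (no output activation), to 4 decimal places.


z1[0] = (-0.9)·(3) + (-1.2)·(0) + (0.9)·(-1) - 0.4 = -4.0
z1[1] = (0.3)·(3) + (-0.5)·(0) + (-0.9)·(-1) - 0.2 = 1.6
h = sigmoid(z1) = [0.018, 0.832]
output = (1.0)·(0.018) + (-0.2)·(0.832) + 0.7 = 0.5516

0.5516


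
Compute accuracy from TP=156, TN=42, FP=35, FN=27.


Accuracy = (TP+TN)/(TP+TN+FP+FN)
= (156+42)/(260)
= 198/260 = 76.15%

76.15%


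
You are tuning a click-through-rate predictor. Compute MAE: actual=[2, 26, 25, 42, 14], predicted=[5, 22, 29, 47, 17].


Absolute errors: |2-5|=3, |26-22|=4, |25-29|=4, |42-47|=5, |14-17|=3
Sum = 19
MAE = 19/5 = 19/5

19/5


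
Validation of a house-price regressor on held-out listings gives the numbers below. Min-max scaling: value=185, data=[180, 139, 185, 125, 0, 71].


min=0, max=185
(185-0)/(185-0) = 185/185 = 1.0

1.0


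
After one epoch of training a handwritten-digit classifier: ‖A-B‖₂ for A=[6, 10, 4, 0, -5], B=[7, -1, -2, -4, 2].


d = √((6-7)² + (10+ 1)² + (4+ 2)² + (0+ 4)² + (-5-2)²)
  = √(1 + 121 + 36 + 16 + 49)
  = √223 = 14.9332

14.9332


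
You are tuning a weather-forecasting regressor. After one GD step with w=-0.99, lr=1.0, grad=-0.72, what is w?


w_new = w - α·∇
= -0.99 - 1.0·-0.72
= -0.99 + 0.72
= -0.27

-0.27


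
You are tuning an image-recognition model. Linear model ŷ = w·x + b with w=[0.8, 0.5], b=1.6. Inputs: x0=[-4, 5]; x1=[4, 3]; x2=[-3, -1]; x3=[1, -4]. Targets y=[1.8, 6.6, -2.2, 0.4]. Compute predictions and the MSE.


ŷ0 = (0.8)·(-4) + (0.5)·(5) + 1.6 = 0.9
ŷ1 = (0.8)·(4) + (0.5)·(3) + 1.6 = 6.3
ŷ2 = (0.8)·(-3) + (0.5)·(-1) + 1.6 = -1.3
ŷ3 = (0.8)·(1) + (0.5)·(-4) + 1.6 = 0.4
errors² = [0.81, 0.09, 0.81, 0.0]
MSE = 1.7100/4 = 0.4275

0.4275


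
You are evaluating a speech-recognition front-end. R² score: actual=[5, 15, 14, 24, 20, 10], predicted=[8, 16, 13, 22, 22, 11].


ȳ = 14.6667
SS_res = Σ(y-ŷ)² = 20
SS_tot = Σ(y-ȳ)² = 231.33
R² = 1 - SS_res/SS_tot = 1 - 0.0865 = 0.9135

0.9135


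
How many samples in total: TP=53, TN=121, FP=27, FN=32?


Total = TP + TN + FP + FN
= 53 + 121 + 27 + 32
= 233
(Predicted positive: 80, predicted negative: 153)

233


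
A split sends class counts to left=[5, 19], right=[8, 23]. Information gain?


Parent = [13, 42], H_parent = 0.7889
H_left = 0.7383 (n=24), H_right = 0.8238 (n=31)
H_children = (24/55)·0.7383 + (31/55)·0.8238 = 0.7865
IG = 0.7889 - 0.7865 = 0.0024

0.0024


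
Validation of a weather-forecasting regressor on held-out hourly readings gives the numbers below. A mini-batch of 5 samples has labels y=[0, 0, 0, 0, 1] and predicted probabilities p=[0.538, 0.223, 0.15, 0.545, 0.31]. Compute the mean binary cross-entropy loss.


L[0] = -ln(1-0.538) = -ln(0.462) = 0.7722
L[1] = -ln(1-0.223) = -ln(0.777) = 0.2523
L[2] = -ln(1-0.15) = -ln(0.85) = 0.1625
L[3] = -ln(1-0.545) = -ln(0.455) = 0.7875
L[4] = -ln(0.31) = 1.1712
mean = (0.7722 + 0.2523 + 0.1625 + 0.7875 + 1.1712)/5 = 0.6291

0.6291


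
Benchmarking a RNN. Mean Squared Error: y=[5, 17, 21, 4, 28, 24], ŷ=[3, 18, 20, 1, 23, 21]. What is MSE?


Squared errors: (5-3)²=4, (17-18)²=1, (21-20)²=1, (4-1)²=9, (28-23)²=25, (24-21)²=9
Sum = 49
MSE = 49/6 = 49/6

49/6


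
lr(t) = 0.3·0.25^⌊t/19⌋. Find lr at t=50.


n_drops = ⌊50/19⌋ = 2
lr = 0.3·0.25^2 = 0.3·0.0625 = 0.01875

0.01875


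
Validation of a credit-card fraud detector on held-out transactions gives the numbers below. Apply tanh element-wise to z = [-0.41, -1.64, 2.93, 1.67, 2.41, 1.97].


tanh(-0.41) = -0.3885
tanh(-1.64) = -0.9275
tanh(2.93) = 0.9943
tanh(1.67) = 0.9316
tanh(2.41) = 0.984
tanh(1.97) = 0.9618
result = [-0.3885, -0.9275, 0.9943, 0.9316, 0.984, 0.9618]

[-0.3885, -0.9275, 0.9943, 0.9316, 0.984, 0.9618]


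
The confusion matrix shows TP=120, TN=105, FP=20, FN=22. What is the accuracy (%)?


Accuracy = (TP+TN)/(TP+TN+FP+FN)
= (120+105)/(267)
= 225/267 = 84.27%

84.27%


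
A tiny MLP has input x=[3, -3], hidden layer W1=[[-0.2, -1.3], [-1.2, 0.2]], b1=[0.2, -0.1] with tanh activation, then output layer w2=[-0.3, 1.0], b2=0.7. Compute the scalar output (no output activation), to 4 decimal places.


z1[0] = (-0.2)·(3) + (-1.3)·(-3) + 0.2 = 3.5
z1[1] = (-1.2)·(3) + (0.2)·(-3) - 0.1 = -4.3
h = tanh(z1) = [0.9982, -0.9996]
output = (-0.3)·(0.9982) + (1.0)·(-0.9996) + 0.7 = -0.5991

-0.5991


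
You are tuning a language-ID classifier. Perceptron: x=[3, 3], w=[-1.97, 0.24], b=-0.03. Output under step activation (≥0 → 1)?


z = (3)·(-1.97) + (3)·(0.24) - 0.03
  = -5.22
step(z) = 0 (z<0)

0


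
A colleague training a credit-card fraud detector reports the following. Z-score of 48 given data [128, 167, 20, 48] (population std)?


μ = 90.75, σ = 59.2342
z = (48 - 90.75)/59.2342 = -0.7217

-0.7217


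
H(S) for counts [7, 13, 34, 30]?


Probabilities: [7/84, 13/84, 34/84, 30/84] ≈ [0.0833, 0.1548, 0.4048, 0.3571]
H = -((7/84)·log₂(7/84) + (13/84)·log₂(13/84) + (34/84)·log₂(34/84) + (30/84)·log₂(30/84))
  = 1.774 bits

1.774 bits


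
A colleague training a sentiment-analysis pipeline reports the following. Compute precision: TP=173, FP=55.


Precision = TP/(TP+FP)
= 173/(173+55)
= 173/228 = 75.88%

75.88%


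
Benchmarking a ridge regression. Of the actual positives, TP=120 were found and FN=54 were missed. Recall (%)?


Recall = TP/(TP+FN)
= 120/(120+54)
= 120/174 = 68.97%

68.97%


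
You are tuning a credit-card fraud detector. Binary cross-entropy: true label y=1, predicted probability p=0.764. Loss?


BCE = -[y·ln(p) + (1-y)·ln(1-p)]
= -1·ln(0.764) - 0
= -ln(0.764) = 0.2692

0.2692


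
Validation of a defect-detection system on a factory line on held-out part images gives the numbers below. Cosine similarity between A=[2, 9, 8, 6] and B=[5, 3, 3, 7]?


A·B = 2·5 + 9·3 + 8·3 + 6·7 = 103
‖A‖ = √185 = 13.6015, ‖B‖ = √92 = 9.5917
cos = 103/(√185·√92) = 103/√17020 = 0.7895

0.7895


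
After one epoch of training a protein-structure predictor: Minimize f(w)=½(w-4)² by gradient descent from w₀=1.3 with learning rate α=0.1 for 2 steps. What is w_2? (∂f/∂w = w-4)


step 1: grad = 1.3-4 = -2.7; w = 1.3 - 0.1·(-2.7) = 1.57
step 2: grad = 1.57-4 = -2.43; w = 1.57 - 0.1·(-2.43) = 1.813

1.813


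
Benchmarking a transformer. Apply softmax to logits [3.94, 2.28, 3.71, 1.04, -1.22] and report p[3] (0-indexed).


Exponentials: e^3.94=51.4186, e^2.28=9.7767, e^3.71=40.8538, e^1.04=2.8292, e^-1.22=0.2952
Sum = 105.1735
Softmax = [0.4889, 0.093, 0.3884, 0.0269, 0.0028]
p[3] = 2.8292/105.1735 = 0.0269

0.0269


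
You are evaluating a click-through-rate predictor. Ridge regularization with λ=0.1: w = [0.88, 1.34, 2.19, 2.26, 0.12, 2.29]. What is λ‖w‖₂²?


‖w‖₂² = (0.88)² + (1.34)² + (2.19)² + (2.26)² + (0.12)² + (2.29)²
     = 0.7744 + 1.7956 + 4.7961 + 5.1076 + 0.0144 + 5.2441
     = 17.7322
λ·‖w‖₂² = 0.1·17.7322 = 1.77322

1.77322


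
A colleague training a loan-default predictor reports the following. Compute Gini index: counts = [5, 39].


Probabilities: [5/44, 39/44] ≈ [0.1136, 0.8864]
Σpᵢ² = (25 + 1521)/44² = 1546/1936
Gini = 1 - Σpᵢ² = 1 - 1546/1936 = 0.2014

0.2014


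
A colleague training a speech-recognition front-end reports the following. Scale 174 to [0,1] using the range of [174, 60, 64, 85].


min=60, max=174
(174-60)/(174-60) = 114/114 = 1.0

1.0


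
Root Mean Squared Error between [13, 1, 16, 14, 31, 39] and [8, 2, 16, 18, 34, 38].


MSE = 52/6 = 8.6667
RMSE = √(52/6) = 2.9439

2.9439


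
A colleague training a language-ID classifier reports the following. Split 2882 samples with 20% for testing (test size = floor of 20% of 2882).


Test = ⌊2882·20/100⌋ = 576
Train = 2882 - 576 = 2306

Train: 2306, Test: 576


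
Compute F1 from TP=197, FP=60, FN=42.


Precision = 197/257 = 0.7665
Recall = 197/239 = 0.8243
F1 = 2·P·R/(P+R) = 2·TP/(2·TP+FP+FN) = 394/(394+60+42) = 394/496 = 0.7944

0.7944


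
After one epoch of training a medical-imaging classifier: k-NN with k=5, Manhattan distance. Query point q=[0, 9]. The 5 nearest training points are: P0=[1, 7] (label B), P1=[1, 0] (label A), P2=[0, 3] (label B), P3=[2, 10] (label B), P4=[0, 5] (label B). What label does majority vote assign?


d(q,P0) = 3  (label B)
d(q,P1) = 10  (label A)
d(q,P2) = 6  (label B)
d(q,P3) = 3  (label B)
d(q,P4) = 4  (label B)
Votes: A=1, B=4
Majority → B

B


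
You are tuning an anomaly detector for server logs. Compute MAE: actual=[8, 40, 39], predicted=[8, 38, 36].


Absolute errors: |8-8|=0, |40-38|=2, |39-36|=3
Sum = 5
MAE = 5/3 = 5/3

5/3


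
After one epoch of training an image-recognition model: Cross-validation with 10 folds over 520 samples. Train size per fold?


Fold size = 520/10 = 52
Training per fold = 520 - 52 = 468

468


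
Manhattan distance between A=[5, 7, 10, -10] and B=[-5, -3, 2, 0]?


d = |5+ 5| + |7+ 3| + |10-2| + |-10-0|
  = 10 + 10 + 8 + 10
  = 38

38


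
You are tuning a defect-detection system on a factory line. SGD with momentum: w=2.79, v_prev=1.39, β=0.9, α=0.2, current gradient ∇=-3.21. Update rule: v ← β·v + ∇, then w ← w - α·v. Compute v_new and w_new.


v_new = 0.9·1.39 - 3.21 = 1.251 - 3.21 = -1.959
w_new = 2.79 - 0.2·-1.959 = 2.79 + 0.3918 = 3.1818

v_new=-1.959, w_new=3.1818


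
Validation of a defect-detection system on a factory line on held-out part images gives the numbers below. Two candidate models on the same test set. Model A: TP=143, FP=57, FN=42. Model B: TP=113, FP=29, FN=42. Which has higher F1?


Model A: P=143/200=0.715, R=143/185=0.773, F1=2PR/(P+R)=2TP/(2TP+FP+FN)=286/385=0.7429
Model B: P=113/142=0.7958, R=113/155=0.729, F1=2PR/(P+R)=2TP/(2TP+FP+FN)=226/297=0.7609
0.7429 < 0.7609 → Model B

Model B


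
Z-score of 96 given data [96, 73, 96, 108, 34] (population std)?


μ = 81.4, σ = 26.2724
z = (96 - 81.4)/26.2724 = 0.5557

0.5557


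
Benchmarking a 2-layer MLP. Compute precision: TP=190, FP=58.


Precision = TP/(TP+FP)
= 190/(190+58)
= 190/248 = 76.61%

76.61%


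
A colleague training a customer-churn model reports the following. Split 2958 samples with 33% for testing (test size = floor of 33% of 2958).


Test = ⌊2958·33/100⌋ = 976
Train = 2958 - 976 = 1982

Train: 1982, Test: 976


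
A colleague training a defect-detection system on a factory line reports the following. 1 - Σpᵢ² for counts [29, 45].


Probabilities: [29/74, 45/74] ≈ [0.3919, 0.6081]
Σpᵢ² = (841 + 2025)/74² = 2866/5476
Gini = 1 - Σpᵢ² = 1 - 2866/5476 = 0.4766

0.4766


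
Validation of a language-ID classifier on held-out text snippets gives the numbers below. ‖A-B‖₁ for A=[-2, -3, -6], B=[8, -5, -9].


d = |-2-8| + |-3+ 5| + |-6+ 9|
  = 10 + 2 + 3
  = 15

15


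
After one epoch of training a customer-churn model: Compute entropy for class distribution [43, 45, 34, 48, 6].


Probabilities: [43/176, 45/176, 34/176, 48/176, 6/176] ≈ [0.2443, 0.2557, 0.1932, 0.2727, 0.0341]
H = -((43/176)·log₂(43/176) + (45/176)·log₂(45/176) + (34/176)·log₂(34/176) + (48/176)·log₂(48/176) + (6/176)·log₂(6/176))
  = 2.1354 bits

2.1354 bits


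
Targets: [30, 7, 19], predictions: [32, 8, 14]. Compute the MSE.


Squared errors: (30-32)²=4, (7-8)²=1, (19-14)²=25
Sum = 30
MSE = 30/3 = 10

10


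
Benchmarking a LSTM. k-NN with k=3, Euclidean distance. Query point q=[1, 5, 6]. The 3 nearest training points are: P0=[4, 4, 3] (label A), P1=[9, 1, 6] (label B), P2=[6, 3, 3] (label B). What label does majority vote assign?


d(q,P0) = 4.3589  (label A)
d(q,P1) = 8.9443  (label B)
d(q,P2) = 6.1644  (label B)
Votes: A=1, B=2
Majority → B

B


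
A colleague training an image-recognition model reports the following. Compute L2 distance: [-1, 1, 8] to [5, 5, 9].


d = √((-1-5)² + (1-5)² + (8-9)²)
  = √(36 + 16 + 1)
  = √53 = 7.2801

7.2801


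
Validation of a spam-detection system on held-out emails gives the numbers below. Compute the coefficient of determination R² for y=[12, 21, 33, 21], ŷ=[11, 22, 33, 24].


ȳ = 21.75
SS_res = Σ(y-ŷ)² = 11
SS_tot = Σ(y-ȳ)² = 222.75
R² = 1 - SS_res/SS_tot = 1 - 0.0494 = 0.9506

0.9506


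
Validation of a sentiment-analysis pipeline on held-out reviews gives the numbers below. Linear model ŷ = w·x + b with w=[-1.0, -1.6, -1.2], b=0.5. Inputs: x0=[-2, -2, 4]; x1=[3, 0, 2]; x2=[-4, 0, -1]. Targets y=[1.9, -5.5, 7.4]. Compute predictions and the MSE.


ŷ0 = (-1.0)·(-2) + (-1.6)·(-2) + (-1.2)·(4) + 0.5 = 0.9
ŷ1 = (-1.0)·(3) + (-1.6)·(0) + (-1.2)·(2) + 0.5 = -4.9
ŷ2 = (-1.0)·(-4) + (-1.6)·(0) + (-1.2)·(-1) + 0.5 = 5.7
errors² = [1.0, 0.36, 2.89]
MSE = 4.2500/3 = 1.4167

1.4167


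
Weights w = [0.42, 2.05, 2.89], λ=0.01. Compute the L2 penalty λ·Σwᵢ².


‖w‖₂² = (0.42)² + (2.05)² + (2.89)²
     = 0.1764 + 4.2025 + 8.3521
     = 12.731
λ·‖w‖₂² = 0.01·12.731 = 0.12731

0.12731


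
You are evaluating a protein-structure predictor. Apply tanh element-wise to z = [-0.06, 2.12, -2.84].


tanh(-0.06) = -0.0599
tanh(2.12) = 0.9716
tanh(-2.84) = -0.9932
result = [-0.0599, 0.9716, -0.9932]

[-0.0599, 0.9716, -0.9932]


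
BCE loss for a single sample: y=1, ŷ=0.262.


BCE = -[y·ln(p) + (1-y)·ln(1-p)]
= -1·ln(0.262) - 0
= -ln(0.262) = 1.3394

1.3394


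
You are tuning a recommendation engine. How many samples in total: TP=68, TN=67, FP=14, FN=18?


Total = TP + TN + FP + FN
= 68 + 67 + 14 + 18
= 167
(Predicted positive: 82, predicted negative: 85)

167


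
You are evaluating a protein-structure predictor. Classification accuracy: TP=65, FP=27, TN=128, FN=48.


Accuracy = (TP+TN)/(TP+TN+FP+FN)
= (65+128)/(268)
= 193/268 = 72.01%

72.01%


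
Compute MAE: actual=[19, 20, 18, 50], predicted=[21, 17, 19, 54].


Absolute errors: |19-21|=2, |20-17|=3, |18-19|=1, |50-54|=4
Sum = 10
MAE = 10/4 = 5/2

5/2


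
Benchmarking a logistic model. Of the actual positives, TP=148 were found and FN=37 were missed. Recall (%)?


Recall = TP/(TP+FN)
= 148/(148+37)
= 148/185 = 80.0%

80.0%


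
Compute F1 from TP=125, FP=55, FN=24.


Precision = 125/180 = 0.6944
Recall = 125/149 = 0.8389
F1 = 2·P·R/(P+R) = 2·TP/(2·TP+FP+FN) = 250/(250+55+24) = 250/329 = 0.7599

0.7599


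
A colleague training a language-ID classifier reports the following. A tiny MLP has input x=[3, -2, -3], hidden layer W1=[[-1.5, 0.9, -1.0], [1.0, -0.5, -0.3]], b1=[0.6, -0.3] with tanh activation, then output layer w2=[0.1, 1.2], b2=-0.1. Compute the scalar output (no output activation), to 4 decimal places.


z1[0] = (-1.5)·(3) + (0.9)·(-2) + (-1.0)·(-3) + 0.6 = -2.7
z1[1] = (1.0)·(3) + (-0.5)·(-2) + (-0.3)·(-3) - 0.3 = 4.6
h = tanh(z1) = [-0.991, 0.9998]
output = (0.1)·(-0.991) + (1.2)·(0.9998) - 0.1 = 1.0007

1.0007


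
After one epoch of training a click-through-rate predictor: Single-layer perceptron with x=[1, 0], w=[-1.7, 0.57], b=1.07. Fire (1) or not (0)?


z = (1)·(-1.7) + (0)·(0.57) + 1.07
  = -0.63
step(z) = 0 (z<0)

0


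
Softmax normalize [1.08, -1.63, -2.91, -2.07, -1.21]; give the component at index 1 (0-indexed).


Exponentials: e^1.08=2.9447, e^-1.63=0.1959, e^-2.91=0.0545, e^-2.07=0.1262, e^-1.21=0.2982
Sum = 3.6195
Softmax = [0.8136, 0.0541, 0.0151, 0.0349, 0.0824]
p[1] = 0.1959/3.6195 = 0.0541

0.0541


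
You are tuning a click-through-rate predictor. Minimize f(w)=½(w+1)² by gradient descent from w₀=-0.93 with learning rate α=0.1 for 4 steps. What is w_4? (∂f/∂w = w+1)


step 1: grad = -0.93+1 = 0.07; w = -0.93 - 0.1·(0.07) = -0.937
step 2: grad = -0.937+1 = 0.063; w = -0.937 - 0.1·(0.063) = -0.9433
step 3: grad = -0.9433+1 = 0.0567; w = -0.9433 - 0.1·(0.0567) = -0.94897
step 4: grad = -0.94897+1 = 0.05103; w = -0.94897 - 0.1·(0.05103) = -0.954073

-0.954073


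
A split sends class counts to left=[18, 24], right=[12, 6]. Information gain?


Parent = [30, 30], H_parent = 1
H_left = 0.9852 (n=42), H_right = 0.9183 (n=18)
H_children = (42/60)·0.9852 + (18/60)·0.9183 = 0.9651
IG = 1 - 0.9651 = 0.0349

0.0349


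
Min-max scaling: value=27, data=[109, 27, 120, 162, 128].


min=27, max=162
(27-27)/(162-27) = 0/135 = 0.0

0.0


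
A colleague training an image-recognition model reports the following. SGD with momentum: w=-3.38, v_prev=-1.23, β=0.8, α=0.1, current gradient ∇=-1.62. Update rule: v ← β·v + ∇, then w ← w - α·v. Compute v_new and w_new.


v_new = 0.8·-1.23 - 1.62 = -0.984 - 1.62 = -2.604
w_new = -3.38 - 0.1·-2.604 = -3.38 + 0.2604 = -3.1196

v_new=-2.604, w_new=-3.1196


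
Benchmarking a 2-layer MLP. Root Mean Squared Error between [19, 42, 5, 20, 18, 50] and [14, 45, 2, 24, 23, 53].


MSE = 93/6 = 15.5
RMSE = √(93/6) = 3.937

3.937


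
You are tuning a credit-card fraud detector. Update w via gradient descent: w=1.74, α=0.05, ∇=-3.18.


w_new = w - α·∇
= 1.74 - 0.05·-3.18
= 1.74 + 0.159
= 1.899

1.899


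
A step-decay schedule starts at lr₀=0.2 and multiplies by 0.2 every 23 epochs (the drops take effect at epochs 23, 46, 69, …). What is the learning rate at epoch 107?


n_drops = ⌊107/23⌋ = 4
lr = 0.2·0.2^4 = 0.2·0.0016 = 0.00032

0.00032


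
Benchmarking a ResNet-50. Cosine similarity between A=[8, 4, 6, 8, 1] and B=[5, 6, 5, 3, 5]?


A·B = 8·5 + 4·6 + 6·5 + 8·3 + 1·5 = 123
‖A‖ = √181 = 13.4536, ‖B‖ = √120 = 10.9545
cos = 123/(√181·√120) = 123/√21720 = 0.8346

0.8346


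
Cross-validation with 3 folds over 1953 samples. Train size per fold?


Fold size = 1953/3 = 651
Training per fold = 1953 - 651 = 1302

1302


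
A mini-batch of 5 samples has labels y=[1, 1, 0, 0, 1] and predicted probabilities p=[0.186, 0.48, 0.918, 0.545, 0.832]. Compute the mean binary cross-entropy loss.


L[0] = -ln(0.186) = 1.682
L[1] = -ln(0.48) = 0.734
L[2] = -ln(1-0.918) = -ln(0.082) = 2.501
L[3] = -ln(1-0.545) = -ln(0.455) = 0.7875
L[4] = -ln(0.832) = 0.1839
mean = (1.682 + 0.734 + 2.501 + 0.7875 + 0.1839)/5 = 1.1777

1.1777


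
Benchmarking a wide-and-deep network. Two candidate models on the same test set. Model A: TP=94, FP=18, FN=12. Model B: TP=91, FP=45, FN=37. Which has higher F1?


Model A: P=94/112=0.8393, R=94/106=0.8868, F1=2PR/(P+R)=2TP/(2TP+FP+FN)=188/218=0.8624
Model B: P=91/136=0.6691, R=91/128=0.7109, F1=2PR/(P+R)=2TP/(2TP+FP+FN)=182/264=0.6894
0.8624 > 0.6894 → Model A

Model A
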